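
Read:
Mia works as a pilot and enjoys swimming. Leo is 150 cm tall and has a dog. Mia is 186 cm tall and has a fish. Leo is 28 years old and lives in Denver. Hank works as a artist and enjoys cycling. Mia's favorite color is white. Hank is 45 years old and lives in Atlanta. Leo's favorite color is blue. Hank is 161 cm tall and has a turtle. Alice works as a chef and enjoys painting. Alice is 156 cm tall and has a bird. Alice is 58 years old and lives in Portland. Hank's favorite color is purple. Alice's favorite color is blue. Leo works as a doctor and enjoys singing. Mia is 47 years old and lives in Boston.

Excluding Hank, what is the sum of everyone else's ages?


Sum (excluding Hank): 133

133


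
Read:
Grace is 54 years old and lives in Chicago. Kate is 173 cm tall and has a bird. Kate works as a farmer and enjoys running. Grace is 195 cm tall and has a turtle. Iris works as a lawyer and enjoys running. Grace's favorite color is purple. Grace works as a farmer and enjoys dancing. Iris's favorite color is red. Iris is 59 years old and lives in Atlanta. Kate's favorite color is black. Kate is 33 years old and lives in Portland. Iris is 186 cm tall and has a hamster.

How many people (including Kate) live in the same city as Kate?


Kate lives in Portland. Count = 1

1


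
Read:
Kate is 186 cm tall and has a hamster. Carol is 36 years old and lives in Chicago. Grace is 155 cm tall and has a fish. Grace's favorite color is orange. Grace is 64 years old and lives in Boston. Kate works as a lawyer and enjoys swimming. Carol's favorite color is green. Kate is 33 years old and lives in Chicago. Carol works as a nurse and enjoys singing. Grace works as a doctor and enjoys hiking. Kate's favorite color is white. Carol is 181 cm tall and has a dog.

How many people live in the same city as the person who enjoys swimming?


Person with hobby swimming is Kate, city Chicago. Count = 2

2


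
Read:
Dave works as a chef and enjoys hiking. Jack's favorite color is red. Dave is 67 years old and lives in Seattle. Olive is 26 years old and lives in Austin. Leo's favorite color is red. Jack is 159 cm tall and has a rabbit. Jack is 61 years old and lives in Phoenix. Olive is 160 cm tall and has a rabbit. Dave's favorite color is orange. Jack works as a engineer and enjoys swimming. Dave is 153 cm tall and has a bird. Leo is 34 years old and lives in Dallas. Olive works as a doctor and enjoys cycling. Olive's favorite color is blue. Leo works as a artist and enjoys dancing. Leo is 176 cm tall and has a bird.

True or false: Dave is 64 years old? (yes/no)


Dave is actually 67. no

no


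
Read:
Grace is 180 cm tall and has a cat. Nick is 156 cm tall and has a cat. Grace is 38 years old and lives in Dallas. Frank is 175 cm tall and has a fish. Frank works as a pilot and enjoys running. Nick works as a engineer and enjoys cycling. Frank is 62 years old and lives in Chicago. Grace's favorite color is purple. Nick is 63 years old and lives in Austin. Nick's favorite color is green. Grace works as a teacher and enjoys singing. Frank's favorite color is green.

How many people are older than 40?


Filter: 2

2


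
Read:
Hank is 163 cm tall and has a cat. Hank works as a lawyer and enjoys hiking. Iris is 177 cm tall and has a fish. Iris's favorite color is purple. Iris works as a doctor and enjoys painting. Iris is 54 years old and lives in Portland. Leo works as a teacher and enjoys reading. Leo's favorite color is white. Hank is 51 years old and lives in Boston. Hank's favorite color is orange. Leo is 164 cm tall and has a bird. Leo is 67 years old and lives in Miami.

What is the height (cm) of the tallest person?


Tallest: Iris at 177 cm

177


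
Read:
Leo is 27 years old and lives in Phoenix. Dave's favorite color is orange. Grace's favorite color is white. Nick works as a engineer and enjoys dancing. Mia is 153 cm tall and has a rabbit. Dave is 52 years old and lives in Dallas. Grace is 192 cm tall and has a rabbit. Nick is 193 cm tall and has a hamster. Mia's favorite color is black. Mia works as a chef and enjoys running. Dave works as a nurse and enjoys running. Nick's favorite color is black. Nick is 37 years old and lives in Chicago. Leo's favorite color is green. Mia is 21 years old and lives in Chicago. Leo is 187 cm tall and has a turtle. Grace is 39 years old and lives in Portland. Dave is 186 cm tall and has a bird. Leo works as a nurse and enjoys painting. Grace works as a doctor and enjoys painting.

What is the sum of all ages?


27+37+52+39+21 = 176

176


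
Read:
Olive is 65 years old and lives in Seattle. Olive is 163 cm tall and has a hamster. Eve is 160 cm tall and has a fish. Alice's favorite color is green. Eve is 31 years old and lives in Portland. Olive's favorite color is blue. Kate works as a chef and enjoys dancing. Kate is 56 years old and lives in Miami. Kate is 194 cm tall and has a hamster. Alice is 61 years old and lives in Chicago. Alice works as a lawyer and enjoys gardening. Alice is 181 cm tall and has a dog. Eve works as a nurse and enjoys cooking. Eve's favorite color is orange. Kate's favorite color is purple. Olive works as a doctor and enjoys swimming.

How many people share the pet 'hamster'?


Count: 2

2


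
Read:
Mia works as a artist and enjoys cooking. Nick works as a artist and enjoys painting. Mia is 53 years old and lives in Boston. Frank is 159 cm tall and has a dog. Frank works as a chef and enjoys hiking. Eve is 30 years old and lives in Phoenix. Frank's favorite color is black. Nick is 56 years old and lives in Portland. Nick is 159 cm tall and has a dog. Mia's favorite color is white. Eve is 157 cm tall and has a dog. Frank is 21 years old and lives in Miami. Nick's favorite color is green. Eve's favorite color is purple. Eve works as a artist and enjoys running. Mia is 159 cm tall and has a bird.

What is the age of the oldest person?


Oldest: Nick at 56

56


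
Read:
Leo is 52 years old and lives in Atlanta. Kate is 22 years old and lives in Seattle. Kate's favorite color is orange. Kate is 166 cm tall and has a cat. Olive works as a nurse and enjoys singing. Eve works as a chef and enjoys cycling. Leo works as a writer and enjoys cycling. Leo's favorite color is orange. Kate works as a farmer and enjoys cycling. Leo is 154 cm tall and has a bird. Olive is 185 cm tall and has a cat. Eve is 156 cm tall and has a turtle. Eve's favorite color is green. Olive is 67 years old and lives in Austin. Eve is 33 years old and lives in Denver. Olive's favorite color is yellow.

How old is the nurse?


The nurse is Olive, age 67

67


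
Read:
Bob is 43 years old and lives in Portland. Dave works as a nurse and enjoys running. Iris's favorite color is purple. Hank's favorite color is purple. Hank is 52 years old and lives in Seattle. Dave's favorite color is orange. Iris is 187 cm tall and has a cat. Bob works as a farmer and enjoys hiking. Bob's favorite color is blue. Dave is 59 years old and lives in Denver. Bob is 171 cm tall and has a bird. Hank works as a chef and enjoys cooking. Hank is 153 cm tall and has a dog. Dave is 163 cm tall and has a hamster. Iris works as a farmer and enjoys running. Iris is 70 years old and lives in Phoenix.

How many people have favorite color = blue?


Count: 1

1


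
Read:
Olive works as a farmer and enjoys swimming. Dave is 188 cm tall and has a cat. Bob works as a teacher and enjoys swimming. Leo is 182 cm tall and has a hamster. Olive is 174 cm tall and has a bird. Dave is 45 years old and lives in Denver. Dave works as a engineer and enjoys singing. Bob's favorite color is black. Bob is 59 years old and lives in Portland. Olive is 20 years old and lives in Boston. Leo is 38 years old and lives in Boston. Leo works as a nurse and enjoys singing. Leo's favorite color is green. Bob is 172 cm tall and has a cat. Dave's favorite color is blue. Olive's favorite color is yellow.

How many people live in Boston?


Count in Boston: 2

2


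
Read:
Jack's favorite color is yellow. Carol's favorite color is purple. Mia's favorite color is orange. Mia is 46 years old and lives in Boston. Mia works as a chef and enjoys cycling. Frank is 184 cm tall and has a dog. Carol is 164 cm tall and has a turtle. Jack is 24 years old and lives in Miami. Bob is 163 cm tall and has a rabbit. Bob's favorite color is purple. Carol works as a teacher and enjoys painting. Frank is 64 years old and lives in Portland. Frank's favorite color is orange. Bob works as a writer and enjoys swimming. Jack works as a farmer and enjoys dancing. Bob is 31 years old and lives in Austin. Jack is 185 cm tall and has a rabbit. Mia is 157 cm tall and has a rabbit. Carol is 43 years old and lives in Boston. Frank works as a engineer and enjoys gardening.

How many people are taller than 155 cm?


Taller than 155: 5

5


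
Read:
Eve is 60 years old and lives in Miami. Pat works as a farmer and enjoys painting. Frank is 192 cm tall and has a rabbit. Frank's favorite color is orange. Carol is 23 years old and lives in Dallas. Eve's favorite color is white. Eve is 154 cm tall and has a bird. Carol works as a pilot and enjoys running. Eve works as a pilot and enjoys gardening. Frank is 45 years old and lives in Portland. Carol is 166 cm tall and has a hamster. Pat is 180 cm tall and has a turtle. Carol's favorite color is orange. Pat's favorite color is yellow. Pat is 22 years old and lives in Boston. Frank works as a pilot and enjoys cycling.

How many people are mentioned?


People: Frank, Pat, Eve, Carol. Count = 4

4


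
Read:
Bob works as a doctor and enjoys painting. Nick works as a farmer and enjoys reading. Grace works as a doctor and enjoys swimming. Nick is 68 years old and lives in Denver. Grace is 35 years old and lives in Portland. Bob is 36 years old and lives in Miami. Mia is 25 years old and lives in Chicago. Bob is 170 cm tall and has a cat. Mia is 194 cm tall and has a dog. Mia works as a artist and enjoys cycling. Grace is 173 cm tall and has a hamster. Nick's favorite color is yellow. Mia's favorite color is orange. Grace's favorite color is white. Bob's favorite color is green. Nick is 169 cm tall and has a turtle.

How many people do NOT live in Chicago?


Not in Chicago: 3

3


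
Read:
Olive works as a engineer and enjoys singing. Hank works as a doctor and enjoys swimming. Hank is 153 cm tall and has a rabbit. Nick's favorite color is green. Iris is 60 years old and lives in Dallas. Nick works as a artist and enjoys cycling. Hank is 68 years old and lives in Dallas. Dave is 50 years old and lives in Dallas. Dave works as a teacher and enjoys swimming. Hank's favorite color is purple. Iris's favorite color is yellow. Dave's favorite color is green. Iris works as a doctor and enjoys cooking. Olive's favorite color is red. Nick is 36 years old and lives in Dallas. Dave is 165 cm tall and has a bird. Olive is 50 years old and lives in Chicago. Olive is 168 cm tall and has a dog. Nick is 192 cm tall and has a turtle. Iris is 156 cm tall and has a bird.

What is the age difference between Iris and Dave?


|60 - 50| = 10

10


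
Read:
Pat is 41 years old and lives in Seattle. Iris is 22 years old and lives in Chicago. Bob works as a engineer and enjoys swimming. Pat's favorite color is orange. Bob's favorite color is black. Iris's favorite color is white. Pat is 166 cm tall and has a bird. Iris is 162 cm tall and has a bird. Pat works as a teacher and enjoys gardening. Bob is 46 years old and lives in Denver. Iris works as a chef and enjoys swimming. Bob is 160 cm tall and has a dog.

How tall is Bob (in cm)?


Bob is 160 cm tall

160


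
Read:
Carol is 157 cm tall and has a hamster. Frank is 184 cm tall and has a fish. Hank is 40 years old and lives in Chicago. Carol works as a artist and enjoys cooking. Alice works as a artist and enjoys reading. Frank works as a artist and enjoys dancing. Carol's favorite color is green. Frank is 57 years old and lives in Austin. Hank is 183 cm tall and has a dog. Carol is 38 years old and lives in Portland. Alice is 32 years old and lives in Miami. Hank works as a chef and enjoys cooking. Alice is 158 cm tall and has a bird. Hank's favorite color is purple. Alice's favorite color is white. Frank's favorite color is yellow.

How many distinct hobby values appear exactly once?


Unique hobby values: 2

2


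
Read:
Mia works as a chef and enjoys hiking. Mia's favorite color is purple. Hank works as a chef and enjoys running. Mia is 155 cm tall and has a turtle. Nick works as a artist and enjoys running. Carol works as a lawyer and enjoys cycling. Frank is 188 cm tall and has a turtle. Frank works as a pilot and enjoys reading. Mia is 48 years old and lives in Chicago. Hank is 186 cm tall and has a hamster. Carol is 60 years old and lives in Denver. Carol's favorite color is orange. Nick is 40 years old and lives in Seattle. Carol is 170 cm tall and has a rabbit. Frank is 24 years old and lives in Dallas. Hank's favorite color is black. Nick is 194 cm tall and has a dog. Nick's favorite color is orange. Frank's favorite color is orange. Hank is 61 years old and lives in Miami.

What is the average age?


Sum=233, n=5, avg=46.6

46.6


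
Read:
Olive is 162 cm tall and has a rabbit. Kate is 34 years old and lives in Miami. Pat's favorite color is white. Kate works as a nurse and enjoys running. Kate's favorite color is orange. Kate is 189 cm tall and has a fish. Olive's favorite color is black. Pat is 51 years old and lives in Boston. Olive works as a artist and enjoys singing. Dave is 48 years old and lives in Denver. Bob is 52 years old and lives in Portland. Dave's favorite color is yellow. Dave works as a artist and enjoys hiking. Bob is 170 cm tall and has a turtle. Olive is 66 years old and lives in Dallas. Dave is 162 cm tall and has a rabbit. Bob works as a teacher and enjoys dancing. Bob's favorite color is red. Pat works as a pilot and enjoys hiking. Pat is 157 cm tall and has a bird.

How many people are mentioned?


People: Pat, Bob, Olive, Kate, Dave. Count = 5

5


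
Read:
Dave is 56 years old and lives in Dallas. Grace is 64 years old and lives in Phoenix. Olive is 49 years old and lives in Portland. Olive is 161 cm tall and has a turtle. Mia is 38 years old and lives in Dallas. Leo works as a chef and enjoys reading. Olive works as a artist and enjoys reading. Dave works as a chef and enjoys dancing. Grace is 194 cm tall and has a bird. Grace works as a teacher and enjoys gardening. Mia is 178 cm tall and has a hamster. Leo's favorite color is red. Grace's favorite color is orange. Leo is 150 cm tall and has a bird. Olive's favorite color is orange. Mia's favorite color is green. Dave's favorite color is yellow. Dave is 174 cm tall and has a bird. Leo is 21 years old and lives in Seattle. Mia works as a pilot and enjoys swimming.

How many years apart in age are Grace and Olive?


64 vs 49, diff = 15

15


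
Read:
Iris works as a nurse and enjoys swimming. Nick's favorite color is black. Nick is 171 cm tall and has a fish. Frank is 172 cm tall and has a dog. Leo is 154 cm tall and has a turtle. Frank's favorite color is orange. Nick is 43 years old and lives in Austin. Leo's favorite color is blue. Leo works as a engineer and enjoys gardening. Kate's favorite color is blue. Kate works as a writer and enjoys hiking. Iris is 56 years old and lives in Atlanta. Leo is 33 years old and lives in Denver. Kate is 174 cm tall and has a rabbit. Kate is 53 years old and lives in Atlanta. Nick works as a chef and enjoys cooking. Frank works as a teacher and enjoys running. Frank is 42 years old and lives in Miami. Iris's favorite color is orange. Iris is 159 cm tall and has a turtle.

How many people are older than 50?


Filter: 2

2


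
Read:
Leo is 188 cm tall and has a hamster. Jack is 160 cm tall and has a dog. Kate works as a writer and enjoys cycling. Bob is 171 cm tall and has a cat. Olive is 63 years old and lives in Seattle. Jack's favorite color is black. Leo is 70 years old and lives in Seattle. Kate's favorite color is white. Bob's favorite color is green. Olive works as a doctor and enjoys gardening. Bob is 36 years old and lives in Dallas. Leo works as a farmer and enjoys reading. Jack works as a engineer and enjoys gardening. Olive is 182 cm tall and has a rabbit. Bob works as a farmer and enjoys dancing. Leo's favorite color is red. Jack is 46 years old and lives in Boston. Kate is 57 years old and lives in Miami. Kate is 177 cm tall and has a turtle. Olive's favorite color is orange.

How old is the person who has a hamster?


Person with hamster is Leo, age 70

70


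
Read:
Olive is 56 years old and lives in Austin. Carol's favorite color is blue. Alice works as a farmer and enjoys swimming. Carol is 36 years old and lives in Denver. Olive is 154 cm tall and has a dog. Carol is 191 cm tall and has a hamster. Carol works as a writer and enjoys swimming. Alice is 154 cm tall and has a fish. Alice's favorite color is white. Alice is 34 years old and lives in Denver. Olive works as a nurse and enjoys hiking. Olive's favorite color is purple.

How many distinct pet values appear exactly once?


Unique pet values: 3

3


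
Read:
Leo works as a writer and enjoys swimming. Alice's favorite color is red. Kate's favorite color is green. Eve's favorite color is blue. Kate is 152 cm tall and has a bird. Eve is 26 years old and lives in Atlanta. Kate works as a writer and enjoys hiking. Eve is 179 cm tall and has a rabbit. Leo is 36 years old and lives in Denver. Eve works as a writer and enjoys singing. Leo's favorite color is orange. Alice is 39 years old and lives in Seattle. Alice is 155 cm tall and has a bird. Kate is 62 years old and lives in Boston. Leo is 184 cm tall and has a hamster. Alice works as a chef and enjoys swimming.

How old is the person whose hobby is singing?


Person with hobby=singing is Eve, age 26

26


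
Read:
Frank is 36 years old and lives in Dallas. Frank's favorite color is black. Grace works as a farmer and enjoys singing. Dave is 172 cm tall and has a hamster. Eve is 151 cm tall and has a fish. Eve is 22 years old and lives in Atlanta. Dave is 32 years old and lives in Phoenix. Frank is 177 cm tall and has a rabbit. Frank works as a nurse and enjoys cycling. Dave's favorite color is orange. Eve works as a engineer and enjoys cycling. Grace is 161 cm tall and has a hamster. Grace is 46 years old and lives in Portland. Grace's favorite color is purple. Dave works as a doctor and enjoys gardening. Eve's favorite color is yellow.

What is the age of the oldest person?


Oldest: Grace at 46

46


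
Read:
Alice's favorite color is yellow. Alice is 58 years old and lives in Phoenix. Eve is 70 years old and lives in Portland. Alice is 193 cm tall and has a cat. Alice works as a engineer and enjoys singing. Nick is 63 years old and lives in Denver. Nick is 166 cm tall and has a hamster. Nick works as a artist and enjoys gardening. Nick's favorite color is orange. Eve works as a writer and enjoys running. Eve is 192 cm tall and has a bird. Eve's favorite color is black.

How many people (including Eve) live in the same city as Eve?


Eve lives in Portland. Count = 1

1


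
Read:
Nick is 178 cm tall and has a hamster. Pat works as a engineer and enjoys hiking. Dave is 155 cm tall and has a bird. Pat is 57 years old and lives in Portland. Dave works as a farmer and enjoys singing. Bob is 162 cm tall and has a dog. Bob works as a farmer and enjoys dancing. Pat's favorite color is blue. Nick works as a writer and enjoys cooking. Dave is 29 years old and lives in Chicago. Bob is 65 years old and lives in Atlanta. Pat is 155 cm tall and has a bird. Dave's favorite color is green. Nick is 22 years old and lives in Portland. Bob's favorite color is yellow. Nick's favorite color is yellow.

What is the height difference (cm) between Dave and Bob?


|155 - 162| = 7

7


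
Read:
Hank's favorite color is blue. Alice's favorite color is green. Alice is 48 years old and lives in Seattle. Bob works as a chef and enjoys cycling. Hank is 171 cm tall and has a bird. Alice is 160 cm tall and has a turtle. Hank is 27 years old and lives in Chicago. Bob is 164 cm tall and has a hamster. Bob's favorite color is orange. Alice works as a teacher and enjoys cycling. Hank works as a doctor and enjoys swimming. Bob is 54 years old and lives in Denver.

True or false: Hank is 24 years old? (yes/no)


Hank is actually 27. no

no


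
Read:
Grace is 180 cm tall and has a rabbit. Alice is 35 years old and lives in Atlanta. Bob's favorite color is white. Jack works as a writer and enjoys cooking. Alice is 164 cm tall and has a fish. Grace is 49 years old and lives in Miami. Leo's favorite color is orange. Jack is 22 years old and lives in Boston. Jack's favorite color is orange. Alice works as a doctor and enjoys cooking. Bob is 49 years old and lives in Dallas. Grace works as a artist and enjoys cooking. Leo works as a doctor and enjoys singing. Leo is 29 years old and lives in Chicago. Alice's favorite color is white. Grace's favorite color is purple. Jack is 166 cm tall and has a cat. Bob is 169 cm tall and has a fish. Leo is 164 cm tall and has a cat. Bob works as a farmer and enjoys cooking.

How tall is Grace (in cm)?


Grace is 180 cm tall

180


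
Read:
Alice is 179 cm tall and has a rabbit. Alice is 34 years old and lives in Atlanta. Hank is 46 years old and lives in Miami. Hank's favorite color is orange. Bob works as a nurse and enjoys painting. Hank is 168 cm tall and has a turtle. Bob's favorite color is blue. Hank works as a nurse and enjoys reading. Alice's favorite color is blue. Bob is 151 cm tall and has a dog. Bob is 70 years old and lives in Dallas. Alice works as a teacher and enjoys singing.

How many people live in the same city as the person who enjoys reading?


Person with hobby reading is Hank, city Miami. Count = 1

1


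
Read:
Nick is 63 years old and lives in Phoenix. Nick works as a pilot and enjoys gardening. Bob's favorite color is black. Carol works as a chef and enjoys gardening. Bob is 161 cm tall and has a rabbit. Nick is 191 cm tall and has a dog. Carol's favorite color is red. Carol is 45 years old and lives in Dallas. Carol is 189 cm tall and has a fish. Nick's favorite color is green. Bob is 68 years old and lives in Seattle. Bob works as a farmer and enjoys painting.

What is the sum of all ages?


63+45+68 = 176

176


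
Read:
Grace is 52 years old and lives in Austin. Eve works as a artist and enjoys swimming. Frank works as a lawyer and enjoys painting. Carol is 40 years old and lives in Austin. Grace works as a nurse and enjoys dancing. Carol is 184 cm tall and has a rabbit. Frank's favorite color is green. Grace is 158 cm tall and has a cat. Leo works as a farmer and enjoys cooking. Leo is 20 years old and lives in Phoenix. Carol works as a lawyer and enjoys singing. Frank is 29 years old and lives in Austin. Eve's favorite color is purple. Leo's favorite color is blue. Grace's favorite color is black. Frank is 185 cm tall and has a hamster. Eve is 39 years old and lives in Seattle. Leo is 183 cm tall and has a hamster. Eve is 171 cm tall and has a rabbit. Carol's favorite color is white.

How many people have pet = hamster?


Count: 2

2


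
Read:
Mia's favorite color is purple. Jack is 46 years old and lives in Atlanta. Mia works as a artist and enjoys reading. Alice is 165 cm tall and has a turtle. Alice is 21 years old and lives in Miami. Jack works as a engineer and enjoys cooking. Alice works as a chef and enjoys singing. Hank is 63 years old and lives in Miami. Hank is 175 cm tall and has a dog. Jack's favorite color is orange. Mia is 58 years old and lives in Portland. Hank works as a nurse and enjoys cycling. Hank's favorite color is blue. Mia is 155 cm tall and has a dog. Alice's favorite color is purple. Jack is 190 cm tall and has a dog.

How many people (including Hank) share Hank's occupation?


Hank is a nurse. Count = 1

1


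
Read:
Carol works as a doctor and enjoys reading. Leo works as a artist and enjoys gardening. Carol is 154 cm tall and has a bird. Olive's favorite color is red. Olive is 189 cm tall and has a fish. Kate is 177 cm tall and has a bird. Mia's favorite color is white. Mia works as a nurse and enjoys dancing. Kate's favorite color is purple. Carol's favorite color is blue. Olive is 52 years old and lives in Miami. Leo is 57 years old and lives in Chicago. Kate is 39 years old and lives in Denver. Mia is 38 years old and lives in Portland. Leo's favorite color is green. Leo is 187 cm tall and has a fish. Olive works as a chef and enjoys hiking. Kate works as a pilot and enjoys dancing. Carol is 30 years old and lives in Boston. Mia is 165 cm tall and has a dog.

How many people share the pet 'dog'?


Count: 1

1


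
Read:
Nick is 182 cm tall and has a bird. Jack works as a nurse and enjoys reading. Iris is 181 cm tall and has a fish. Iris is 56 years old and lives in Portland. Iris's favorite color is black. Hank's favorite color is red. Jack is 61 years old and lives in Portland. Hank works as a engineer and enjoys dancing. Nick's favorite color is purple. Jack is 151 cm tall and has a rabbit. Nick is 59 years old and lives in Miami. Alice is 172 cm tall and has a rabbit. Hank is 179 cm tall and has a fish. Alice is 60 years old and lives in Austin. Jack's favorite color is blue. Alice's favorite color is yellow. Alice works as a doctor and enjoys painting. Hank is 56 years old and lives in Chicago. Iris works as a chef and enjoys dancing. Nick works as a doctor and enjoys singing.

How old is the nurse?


The nurse is Jack, age 61

61


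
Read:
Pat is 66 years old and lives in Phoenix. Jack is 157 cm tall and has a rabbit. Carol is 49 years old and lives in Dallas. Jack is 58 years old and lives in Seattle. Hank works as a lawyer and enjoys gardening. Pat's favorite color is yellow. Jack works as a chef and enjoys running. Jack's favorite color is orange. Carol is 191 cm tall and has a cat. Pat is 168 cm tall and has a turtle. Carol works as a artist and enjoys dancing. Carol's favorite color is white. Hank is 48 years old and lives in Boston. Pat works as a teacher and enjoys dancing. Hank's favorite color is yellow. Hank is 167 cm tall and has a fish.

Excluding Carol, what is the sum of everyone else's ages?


Sum (excluding Carol): 172

172


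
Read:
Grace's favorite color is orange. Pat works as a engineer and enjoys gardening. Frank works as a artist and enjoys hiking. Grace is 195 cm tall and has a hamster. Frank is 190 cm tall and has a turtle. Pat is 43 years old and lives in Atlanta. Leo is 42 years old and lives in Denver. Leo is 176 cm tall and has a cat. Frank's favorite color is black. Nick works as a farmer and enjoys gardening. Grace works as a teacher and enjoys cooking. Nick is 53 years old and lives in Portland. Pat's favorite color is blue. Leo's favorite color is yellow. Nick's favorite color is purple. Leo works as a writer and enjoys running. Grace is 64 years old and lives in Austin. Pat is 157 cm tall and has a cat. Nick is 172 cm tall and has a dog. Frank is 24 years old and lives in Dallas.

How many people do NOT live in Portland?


Not in Portland: 4

4


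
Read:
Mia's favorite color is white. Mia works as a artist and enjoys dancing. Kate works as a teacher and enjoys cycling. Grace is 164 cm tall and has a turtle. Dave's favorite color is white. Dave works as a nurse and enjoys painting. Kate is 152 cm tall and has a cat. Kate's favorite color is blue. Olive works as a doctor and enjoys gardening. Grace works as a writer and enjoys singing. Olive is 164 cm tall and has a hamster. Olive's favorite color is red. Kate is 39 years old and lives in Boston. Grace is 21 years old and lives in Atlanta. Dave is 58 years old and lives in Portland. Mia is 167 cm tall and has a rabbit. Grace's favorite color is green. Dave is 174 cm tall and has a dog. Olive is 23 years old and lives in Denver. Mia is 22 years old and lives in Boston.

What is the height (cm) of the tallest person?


Tallest: Dave at 174 cm

174


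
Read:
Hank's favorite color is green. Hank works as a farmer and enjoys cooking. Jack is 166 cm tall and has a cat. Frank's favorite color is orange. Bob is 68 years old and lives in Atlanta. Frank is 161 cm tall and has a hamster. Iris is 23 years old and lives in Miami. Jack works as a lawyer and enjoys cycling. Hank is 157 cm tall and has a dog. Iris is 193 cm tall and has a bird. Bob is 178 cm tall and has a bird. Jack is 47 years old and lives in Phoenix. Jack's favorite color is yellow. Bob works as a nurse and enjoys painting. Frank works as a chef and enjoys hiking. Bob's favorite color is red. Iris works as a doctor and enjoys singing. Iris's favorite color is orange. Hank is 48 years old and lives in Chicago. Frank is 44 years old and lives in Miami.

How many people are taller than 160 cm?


Taller than 160: 4

4


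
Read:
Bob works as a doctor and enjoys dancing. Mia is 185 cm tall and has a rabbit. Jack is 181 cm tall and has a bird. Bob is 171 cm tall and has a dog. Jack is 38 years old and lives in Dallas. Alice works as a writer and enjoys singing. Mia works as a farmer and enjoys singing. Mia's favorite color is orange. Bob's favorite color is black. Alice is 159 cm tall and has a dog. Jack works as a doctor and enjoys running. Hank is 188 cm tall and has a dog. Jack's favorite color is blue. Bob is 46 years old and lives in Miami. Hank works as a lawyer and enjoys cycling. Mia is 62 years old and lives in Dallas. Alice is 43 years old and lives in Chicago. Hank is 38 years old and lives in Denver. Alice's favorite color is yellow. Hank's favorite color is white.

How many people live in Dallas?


Count in Dallas: 2

2


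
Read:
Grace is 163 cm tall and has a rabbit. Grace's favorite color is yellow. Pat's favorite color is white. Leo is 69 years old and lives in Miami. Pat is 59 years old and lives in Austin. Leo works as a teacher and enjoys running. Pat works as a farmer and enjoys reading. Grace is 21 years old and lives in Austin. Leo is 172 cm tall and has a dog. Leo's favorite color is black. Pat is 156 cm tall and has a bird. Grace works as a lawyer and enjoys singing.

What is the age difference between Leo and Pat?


|69 - 59| = 10

10


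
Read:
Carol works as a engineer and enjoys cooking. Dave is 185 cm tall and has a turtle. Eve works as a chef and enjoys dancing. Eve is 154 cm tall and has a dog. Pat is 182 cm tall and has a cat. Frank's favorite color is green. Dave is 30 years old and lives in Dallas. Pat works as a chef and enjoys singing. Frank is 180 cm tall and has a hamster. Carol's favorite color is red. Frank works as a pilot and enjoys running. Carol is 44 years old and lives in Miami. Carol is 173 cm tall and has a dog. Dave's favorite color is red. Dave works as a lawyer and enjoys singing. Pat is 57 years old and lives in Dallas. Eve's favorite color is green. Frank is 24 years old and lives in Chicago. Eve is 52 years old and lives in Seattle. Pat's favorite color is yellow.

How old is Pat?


Pat is 57 years old

57


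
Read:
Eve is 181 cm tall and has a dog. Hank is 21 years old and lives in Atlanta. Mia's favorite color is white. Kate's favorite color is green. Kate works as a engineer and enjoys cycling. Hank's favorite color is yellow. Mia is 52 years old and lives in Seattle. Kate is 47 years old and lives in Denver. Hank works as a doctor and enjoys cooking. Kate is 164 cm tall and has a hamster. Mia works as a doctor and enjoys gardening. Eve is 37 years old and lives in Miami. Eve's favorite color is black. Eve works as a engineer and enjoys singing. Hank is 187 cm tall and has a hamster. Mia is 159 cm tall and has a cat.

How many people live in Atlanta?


Count in Atlanta: 1

1


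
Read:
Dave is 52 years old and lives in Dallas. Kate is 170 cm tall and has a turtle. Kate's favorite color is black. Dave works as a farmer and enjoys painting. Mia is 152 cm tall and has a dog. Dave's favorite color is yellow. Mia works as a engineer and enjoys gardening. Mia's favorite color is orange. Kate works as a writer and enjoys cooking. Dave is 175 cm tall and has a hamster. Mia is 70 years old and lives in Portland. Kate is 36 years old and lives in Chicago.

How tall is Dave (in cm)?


Dave is 175 cm tall

175


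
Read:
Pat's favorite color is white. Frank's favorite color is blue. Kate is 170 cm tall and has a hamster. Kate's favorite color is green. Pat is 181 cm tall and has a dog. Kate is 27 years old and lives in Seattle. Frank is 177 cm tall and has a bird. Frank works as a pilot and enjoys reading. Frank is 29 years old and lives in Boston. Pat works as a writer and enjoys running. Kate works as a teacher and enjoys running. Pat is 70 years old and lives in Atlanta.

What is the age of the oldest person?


Oldest: Pat at 70

70


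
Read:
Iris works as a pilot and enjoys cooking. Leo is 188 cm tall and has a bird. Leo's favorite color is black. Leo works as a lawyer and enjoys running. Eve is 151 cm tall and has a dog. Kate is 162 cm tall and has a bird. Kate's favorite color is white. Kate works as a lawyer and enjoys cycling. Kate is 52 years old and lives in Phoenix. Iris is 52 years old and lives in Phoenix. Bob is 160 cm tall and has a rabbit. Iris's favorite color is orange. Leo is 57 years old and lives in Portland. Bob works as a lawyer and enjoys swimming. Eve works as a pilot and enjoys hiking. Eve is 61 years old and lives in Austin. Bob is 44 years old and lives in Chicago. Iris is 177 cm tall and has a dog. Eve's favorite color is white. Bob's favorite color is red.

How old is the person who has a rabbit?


Person with rabbit is Bob, age 44

44


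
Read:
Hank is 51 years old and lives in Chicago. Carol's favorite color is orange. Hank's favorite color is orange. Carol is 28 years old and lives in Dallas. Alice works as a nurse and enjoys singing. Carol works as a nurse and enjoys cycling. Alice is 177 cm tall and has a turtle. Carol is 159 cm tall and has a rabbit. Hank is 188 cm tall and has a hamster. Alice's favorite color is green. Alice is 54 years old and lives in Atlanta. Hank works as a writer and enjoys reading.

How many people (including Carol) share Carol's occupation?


Carol is a nurse. Count = 2

2


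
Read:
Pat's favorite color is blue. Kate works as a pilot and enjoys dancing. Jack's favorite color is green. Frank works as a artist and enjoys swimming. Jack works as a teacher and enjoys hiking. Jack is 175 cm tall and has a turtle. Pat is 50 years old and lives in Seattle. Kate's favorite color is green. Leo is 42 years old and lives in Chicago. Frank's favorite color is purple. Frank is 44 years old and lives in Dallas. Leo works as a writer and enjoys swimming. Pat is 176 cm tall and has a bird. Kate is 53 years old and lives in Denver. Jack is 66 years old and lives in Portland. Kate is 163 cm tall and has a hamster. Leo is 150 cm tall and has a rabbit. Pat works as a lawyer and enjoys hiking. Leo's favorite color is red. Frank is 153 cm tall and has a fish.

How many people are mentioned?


People: Frank, Pat, Jack, Leo, Kate. Count = 5

5


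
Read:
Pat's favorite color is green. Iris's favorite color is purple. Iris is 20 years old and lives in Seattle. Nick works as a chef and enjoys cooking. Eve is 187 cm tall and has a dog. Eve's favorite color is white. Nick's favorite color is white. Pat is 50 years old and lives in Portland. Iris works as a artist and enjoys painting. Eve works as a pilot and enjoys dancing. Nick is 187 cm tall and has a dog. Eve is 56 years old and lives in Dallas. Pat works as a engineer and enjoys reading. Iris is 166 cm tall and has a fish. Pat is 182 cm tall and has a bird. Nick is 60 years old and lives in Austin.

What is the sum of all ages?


20+56+60+50 = 186

186


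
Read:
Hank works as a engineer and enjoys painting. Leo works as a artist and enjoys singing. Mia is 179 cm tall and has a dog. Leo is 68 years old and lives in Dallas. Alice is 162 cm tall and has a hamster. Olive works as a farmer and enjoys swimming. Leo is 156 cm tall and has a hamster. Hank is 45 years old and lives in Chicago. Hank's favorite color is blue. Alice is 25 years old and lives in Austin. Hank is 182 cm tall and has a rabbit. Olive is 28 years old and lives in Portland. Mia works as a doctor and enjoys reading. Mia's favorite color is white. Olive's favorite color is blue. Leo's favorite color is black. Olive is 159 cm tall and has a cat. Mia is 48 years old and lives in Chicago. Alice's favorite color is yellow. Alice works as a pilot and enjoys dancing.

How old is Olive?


Olive is 28 years old

28


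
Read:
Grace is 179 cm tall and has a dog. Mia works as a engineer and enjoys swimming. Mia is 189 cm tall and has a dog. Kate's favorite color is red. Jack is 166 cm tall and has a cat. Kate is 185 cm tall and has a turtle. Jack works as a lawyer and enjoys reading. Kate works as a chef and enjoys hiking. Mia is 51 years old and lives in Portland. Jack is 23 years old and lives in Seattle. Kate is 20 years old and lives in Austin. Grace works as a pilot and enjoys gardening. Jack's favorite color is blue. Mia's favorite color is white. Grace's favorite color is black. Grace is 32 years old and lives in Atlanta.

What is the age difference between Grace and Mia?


|32 - 51| = 19

19


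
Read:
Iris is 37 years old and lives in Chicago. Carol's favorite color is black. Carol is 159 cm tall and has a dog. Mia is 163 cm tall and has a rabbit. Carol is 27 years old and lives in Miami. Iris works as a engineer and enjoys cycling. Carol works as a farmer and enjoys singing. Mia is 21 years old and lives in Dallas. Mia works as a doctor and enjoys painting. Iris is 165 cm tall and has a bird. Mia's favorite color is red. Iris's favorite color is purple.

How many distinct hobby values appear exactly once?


Unique hobby values: 3

3


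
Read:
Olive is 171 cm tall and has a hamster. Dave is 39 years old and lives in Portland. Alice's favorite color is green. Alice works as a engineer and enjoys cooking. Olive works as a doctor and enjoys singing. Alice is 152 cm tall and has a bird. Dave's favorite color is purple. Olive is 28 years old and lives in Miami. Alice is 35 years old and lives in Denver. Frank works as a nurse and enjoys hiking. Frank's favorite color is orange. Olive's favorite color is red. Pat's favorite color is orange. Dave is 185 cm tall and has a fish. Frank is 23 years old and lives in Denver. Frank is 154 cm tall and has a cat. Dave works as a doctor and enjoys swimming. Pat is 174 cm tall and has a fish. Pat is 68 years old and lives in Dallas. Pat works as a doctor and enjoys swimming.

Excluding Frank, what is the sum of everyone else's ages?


Sum (excluding Frank): 170

170


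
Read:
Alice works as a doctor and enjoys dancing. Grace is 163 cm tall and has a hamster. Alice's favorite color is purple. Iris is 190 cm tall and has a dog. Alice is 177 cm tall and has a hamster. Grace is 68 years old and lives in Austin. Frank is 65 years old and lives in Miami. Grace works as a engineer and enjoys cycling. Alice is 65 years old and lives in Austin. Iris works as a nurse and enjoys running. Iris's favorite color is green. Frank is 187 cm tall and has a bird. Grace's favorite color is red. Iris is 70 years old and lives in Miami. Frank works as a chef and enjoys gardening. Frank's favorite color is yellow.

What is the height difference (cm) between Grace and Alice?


|163 - 177| = 14

14


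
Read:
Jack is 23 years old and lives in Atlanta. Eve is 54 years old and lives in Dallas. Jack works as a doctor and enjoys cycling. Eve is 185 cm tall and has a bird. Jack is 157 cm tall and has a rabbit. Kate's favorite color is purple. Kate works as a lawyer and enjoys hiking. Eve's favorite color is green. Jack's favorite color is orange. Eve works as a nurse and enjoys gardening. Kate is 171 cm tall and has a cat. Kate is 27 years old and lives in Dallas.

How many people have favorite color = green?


Count: 1

1


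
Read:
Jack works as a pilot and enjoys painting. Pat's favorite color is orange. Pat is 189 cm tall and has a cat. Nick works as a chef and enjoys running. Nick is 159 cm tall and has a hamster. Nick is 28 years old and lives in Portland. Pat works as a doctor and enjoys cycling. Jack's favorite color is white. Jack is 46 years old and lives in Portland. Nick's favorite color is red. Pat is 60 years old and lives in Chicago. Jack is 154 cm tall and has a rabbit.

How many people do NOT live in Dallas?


Not in Dallas: 3

3
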